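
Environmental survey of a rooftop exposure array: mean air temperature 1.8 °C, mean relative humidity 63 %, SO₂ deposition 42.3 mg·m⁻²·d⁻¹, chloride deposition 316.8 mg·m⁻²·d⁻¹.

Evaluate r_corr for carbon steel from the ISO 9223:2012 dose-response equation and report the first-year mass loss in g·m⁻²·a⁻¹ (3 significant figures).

r_corr = 345 g·m⁻²·a⁻¹

carbon steel: temperature factor f = +0.150·(-8.2) = -1.2300
  Pd branch = 1.77·Pd^0.52·e^(0.02·RH+f) = 12.78 μm/a
  Sd branch = 0.102·Sd^0.62·e^(0.033·RH+0.04·T) = 31.14 μm/a
  r_corr = 12.78 + 31.14 = 43.92 μm/a
Convert to mass loss: 43.92 μm/a × 7.85 g/cm³ = 344.8 g·m⁻²·a⁻¹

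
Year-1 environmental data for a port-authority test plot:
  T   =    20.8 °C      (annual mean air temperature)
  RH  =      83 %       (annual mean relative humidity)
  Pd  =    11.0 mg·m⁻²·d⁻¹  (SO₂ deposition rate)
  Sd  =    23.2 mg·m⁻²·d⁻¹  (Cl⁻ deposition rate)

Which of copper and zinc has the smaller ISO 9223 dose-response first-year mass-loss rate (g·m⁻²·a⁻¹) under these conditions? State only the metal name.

copper: f(T) = -0.080·(T−10) [T>10 °C] = -0.8640
  Pd branch = 0.0053·Pd^0.26·e^(0.059·RH+f) = 0.5579 μm/a
  Cl⁻ term: 0.01025·23.2^0.27·exp(0.036·83+0.049·20.8) = 1.317
  r_corr = 0.5579 + 1.317 = 1.875 μm/a
  mass loss = 1.875 μm/a × 8.96 g/cm³ = 16.8 g·m⁻²·a⁻¹
zinc: f(T) = -0.071·(T−10) [T>10 °C] = -0.7668
  SO₂ term: 0.0129·11.0^0.44·exp(0.046·83-0.7668) = 0.7833
  Sd branch = 0.0175·Sd^0.57·e^(0.008·RH+0.085·T) = 1.196 μm/a
  r_corr = 0.7833 + 1.196 = 1.979 μm/a
  mass loss = 1.979 μm/a × 7.14 g/cm³ = 14.13 g·m⁻²·a⁻¹
Ordering by g·m⁻²·a⁻¹: copper (16.8) > zinc (14.1)

zinc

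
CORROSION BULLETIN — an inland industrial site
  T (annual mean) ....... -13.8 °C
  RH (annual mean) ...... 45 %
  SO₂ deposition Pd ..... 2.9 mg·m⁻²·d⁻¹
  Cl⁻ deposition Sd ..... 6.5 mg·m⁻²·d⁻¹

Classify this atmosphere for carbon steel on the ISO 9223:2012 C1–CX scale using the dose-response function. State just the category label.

C1

carbon steel: T≤10 °C ⇒ hinge +0.150·(-13.8−10) = -3.5700
  sulphur-dioxide contribution → 0.2132 μm/a
  chloride contribution → 0.8276 μm/a
  ⇒ r_corr(carbon steel) = 1.041 μm/a
ISO 9223 Table 2 (carbon steel): 0 < 1.04 ≤ 1.3 μm/a ⇒ C1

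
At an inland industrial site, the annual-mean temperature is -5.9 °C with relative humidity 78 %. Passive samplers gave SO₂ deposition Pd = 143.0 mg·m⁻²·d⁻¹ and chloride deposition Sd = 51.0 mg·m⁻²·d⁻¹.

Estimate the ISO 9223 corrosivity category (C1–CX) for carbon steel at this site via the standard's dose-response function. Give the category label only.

carbon steel: temperature factor f = +0.150·(-15.9) = -2.3850
  sulphur-dioxide contribution → 10.24 μm/a
  chloride contribution → 12.1 μm/a
  total first-year rate 22.34 μm/a
ISO 9223 Table 2 (carbon steel): 1.3 < 22.3 ≤ 25 μm/a ⇒ C2

C2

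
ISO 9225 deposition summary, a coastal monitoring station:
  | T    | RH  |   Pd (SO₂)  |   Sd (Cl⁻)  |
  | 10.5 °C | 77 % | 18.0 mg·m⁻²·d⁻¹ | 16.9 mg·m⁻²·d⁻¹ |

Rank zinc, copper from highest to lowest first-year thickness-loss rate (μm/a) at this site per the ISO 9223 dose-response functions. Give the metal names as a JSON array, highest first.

zinc: temperature factor f = -0.071·(0.5) = -0.0355
  SO₂ term: 0.0129·18.0^0.44·exp(0.046·77-0.0355) = 1.534
  Sd branch = 0.0175·Sd^0.57·e^(0.008·RH+0.085·T) = 0.3963 μm/a
  r_corr = 1.534 + 0.3963 = 1.93 μm/a
copper: T>10 °C ⇒ hinge -0.080·(10.5−10) = -0.0400
  SO₂ term: 0.0053·18.0^0.26·exp(0.059·77-0.0400) = 1.015
  Cl⁻ term: 0.01025·16.9^0.27·exp(0.036·77+0.049·10.5) = 0.5883
  r_corr = 1.015 + 0.5883 = 1.603 μm/a
Ordering by μm/a: zinc (1.93) > copper (1.6)

["zinc", "copper"]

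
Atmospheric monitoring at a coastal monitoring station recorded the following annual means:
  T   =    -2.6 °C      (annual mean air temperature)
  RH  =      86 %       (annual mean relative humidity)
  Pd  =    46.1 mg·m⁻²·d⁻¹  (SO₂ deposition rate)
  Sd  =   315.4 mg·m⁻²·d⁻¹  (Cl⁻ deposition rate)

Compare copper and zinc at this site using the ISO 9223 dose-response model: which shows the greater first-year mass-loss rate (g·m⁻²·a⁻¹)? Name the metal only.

copper: temperature factor f = +0.126·(-12.6) = -1.5876
  SO₂ term: 0.0053·46.1^0.26·exp(0.059·86-1.5876) = 0.4688
  Sd branch = 0.01025·Sd^0.27·e^(0.036·RH+0.049·T) = 0.9433 μm/a
  r_corr = 0.4688 + 0.9433 = 1.412 μm/a
  mass loss = 1.412 μm/a × 8.96 g/cm³ = 12.65 g·m⁻²·a⁻¹
zinc: f(T) = +0.038·(T−10) [T≤10 °C] = -0.4788
  SO₂ term: 0.0129·46.1^0.44·exp(0.046·86-0.4788) = 2.253
  Cl⁻ term: 0.0175·315.4^0.57·exp(0.008·86+0.085·-2.6) = 0.7417
  sum: 2.253 + 0.7417 → r_corr = 2.995 μm/a
  mass loss = 2.995 μm/a × 7.14 g/cm³ = 21.38 g·m⁻²·a⁻¹
Ordering by g·m⁻²·a⁻¹: zinc (21.4) > copper (12.7)

zinc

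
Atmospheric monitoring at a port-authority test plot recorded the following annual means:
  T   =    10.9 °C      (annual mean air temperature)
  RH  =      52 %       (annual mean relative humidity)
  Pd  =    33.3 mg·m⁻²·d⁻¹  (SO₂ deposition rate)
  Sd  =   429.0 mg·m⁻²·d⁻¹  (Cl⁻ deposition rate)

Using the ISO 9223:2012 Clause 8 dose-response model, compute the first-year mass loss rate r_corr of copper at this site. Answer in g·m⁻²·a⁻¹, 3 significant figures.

copper: f(T) = -0.080·(T−10) [T>10 °C] = -0.0720
  Pd branch = 0.0053·Pd^0.26·e^(0.059·RH+f) = 0.2638 μm/a
  Sd branch = 0.01025·Sd^0.27·e^(0.036·RH+0.049·T) = 0.584 μm/a
  sum: 0.2638 + 0.584 → r_corr = 0.8478 μm/a
Convert to mass loss: 0.8478 μm/a × 8.96 g/cm³ = 7.597 g·m⁻²·a⁻¹

r_corr = 7.60 g·m⁻²·a⁻¹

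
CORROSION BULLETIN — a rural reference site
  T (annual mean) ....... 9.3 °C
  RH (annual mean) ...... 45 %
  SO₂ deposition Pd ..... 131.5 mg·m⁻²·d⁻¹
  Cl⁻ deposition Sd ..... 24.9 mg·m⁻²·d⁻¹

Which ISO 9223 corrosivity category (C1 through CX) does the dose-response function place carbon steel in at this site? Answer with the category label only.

C4

carbon steel: temperature factor f = +0.150·(-0.7) = -0.1050
  SO₂ term: 1.77·131.5^0.52·exp(0.02·45-0.1050) = 49.55
  Cl⁻ term: 0.102·24.9^0.62·exp(0.033·45+0.04·9.3) = 4.794
  sum: 49.55 + 4.794 → r_corr = 54.35 μm/a
54.3 μm/a falls in (50, 80] for carbon steel → category C4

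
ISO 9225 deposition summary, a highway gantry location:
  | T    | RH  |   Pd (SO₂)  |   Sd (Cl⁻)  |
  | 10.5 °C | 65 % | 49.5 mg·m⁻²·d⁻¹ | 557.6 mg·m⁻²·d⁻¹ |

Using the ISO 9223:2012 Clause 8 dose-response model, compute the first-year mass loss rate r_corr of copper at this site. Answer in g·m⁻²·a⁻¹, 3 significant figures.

copper: f(T) = -0.080·(T−10) [T>10 °C] = -0.0400
  Pd branch = 0.0053·Pd^0.26·e^(0.059·RH+f) = 0.6502 μm/a
  Cl⁻ term: 0.01025·557.6^0.27·exp(0.036·65+0.049·10.5) = 0.9816
  sum: 0.6502 + 0.9816 → r_corr = 1.632 μm/a
Convert to mass loss: 1.632 μm/a × 8.96 g/cm³ = 14.62 g·m⁻²·a⁻¹

r_corr = 14.6 g·m⁻²·a⁻¹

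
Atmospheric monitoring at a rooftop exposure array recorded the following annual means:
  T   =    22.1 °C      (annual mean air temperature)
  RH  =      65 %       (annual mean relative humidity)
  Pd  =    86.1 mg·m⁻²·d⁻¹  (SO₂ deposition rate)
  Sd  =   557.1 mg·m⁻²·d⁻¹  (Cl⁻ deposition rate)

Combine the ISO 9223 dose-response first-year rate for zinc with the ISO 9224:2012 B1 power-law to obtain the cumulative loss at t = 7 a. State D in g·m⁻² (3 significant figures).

zinc: temperature factor f = -0.071·(12.1) = -0.8591
  SO₂ term: 0.0129·86.1^0.44·exp(0.046·65-0.8591) = 0.7717
  Sd branch = 0.0175·Sd^0.57·e^(0.008·RH+0.085·T) = 7.077 μm/a
  r_corr = 0.7717 + 7.077 = 7.849 μm/a
ISO 9224: D(t) = r_corr · t^b with b = 0.813 (zinc, B1)
  D(7) = 7.849 × 7^0.813 = 7.849 × 4.865 = 38.18 μm
  Mass loss = 38.18 μm × 7.14 g/cm³ = 272.6 g·m⁻²

D(7) = 273 g·m⁻²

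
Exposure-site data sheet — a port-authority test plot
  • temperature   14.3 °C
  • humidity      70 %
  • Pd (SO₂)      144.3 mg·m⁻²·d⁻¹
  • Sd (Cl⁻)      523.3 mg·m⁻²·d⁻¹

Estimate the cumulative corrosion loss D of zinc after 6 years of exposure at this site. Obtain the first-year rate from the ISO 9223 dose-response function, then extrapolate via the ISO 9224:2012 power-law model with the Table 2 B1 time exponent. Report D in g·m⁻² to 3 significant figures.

zinc: temperature factor f = -0.071·(4.3) = -0.3053
  Pd branch = 0.0129·Pd^0.44·e^(0.046·RH+f) = 2.121 μm/a
  Cl⁻ term: 0.0175·523.3^0.57·exp(0.008·70+0.085·14.3) = 3.663
  sum: 2.121 + 3.663 → r_corr = 5.784 μm/a
ISO 9224: D(t) = r_corr · t^b with b = 0.813 (zinc, B1)
  D(6) = 5.784 × 6^0.813 = 5.784 × 4.292 = 24.82 μm
  Mass loss = 24.82 μm × 7.14 g/cm³ = 177.2 g·m⁻²

D(6) = 177 g·m⁻²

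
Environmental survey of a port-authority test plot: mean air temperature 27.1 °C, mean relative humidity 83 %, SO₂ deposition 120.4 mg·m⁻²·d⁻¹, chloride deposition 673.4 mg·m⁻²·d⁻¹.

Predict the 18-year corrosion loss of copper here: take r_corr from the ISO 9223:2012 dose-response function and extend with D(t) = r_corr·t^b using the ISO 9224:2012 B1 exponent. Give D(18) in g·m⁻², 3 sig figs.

D(18) = 313 g·m⁻²

copper: temperature factor f = -0.080·(17.1) = -1.3680
  SO₂ term: 0.0053·120.4^0.26·exp(0.059·83-1.3680) = 0.6279
  Sd branch = 0.01025·Sd^0.27·e^(0.036·RH+0.049·T) = 4.454 μm/a
  sum: 0.6279 + 4.454 → r_corr = 5.082 μm/a
Power-law: D(18) = r_corr · 18^0.667
  D(18) = 5.082 × 18^0.667 = 5.082 × 6.875 = 34.94 μm
  Mass loss = 34.94 μm × 8.96 g/cm³ = 313 g·m⁻²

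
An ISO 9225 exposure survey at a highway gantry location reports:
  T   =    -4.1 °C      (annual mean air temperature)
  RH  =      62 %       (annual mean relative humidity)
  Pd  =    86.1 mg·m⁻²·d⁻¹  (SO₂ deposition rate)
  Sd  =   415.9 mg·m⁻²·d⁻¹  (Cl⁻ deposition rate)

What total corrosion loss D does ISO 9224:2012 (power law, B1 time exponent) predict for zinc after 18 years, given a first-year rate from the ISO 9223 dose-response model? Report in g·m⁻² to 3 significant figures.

D(18) = 117 g·m⁻²

zinc: temperature factor f = +0.038·(-14.1) = -0.5358
  Pd branch = 0.0129·Pd^0.44·e^(0.046·RH+f) = 0.9288 μm/a
  Cl⁻ term: 0.0175·415.9^0.57·exp(0.008·62+0.085·-4.1) = 0.6308
  r_corr = 0.9288 + 0.6308 = 1.56 μm/a
ISO 9224: D(t) = r_corr · t^b with b = 0.813 (zinc, B1)
  D(18) = 1.56 × 18^0.813 = 1.56 × 10.48 = 16.35 μm
  Mass loss = 16.35 μm × 7.14 g/cm³ = 116.7 g·m⁻²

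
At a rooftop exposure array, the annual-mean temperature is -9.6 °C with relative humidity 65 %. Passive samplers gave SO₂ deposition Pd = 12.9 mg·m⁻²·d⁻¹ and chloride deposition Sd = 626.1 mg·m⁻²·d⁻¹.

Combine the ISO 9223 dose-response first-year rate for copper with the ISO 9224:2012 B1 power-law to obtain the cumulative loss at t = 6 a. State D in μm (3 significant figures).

copper: T≤10 °C ⇒ hinge +0.126·(-9.6−10) = -2.4696
  sulphur-dioxide contribution → 0.04037 μm/a
  chloride contribution → 0.3782 μm/a
  total first-year rate 0.4186 μm/a
Power-law: D(6) = r_corr · 6^0.667
  D(6) = 0.4186 × 6^0.667 = 0.4186 × 3.304 = 1.383 μm

D(6) = 1.38 μm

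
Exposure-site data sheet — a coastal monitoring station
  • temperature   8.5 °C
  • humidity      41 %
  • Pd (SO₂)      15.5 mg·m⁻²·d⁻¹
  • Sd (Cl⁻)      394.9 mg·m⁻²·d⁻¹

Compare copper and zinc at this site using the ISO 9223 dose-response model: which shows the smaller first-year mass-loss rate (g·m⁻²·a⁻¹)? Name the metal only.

copper

copper: f(T) = +0.126·(T−10) [T≤10 °C] = -0.1890
  Pd branch = 0.0053·Pd^0.26·e^(0.059·RH+f) = 0.1005 μm/a
  Cl⁻ term: 0.01025·394.9^0.27·exp(0.036·41+0.049·8.5) = 0.3417
  sum: 0.1005 + 0.3417 → r_corr = 0.4422 μm/a
  mass loss = 0.4422 μm/a × 8.96 g/cm³ = 3.962 g·m⁻²·a⁻¹
zinc: f(T) = +0.038·(T−10) [T≤10 °C] = -0.0570
  SO₂ term: 0.0129·15.5^0.44·exp(0.046·41-0.0570) = 0.2683
  Sd branch = 0.0175·Sd^0.57·e^(0.008·RH+0.085·T) = 1.511 μm/a
  r_corr = 0.2683 + 1.511 = 1.779 μm/a
  mass loss = 1.779 μm/a × 7.14 g/cm³ = 12.7 g·m⁻²·a⁻¹
Ordering by g·m⁻²·a⁻¹: zinc (12.7) > copper (3.96)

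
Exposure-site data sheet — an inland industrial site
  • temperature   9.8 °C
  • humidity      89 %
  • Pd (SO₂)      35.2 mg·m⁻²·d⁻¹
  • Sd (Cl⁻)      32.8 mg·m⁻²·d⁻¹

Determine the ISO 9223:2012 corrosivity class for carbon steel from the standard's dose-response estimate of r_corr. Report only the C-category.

C5

carbon steel: T≤10 °C ⇒ hinge +0.150·(9.8−10) = -0.0300
  sulphur-dioxide contribution → 64.89 μm/a
  chloride contribution → 24.79 μm/a
  ⇒ r_corr(carbon steel) = 89.68 μm/a
ISO 9223 Table 2 (carbon steel): 80 < 89.7 ≤ 200 μm/a ⇒ C5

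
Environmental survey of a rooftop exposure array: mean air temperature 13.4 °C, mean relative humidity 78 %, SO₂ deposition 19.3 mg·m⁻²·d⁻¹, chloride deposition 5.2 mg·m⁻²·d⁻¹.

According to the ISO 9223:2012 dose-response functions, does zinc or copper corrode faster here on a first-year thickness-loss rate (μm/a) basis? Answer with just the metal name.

zinc: f(T) = -0.071·(T−10) [T>10 °C] = -0.2414
  Pd branch = 0.0129·Pd^0.44·e^(0.046·RH+f) = 1.348 μm/a
  Sd branch = 0.0175·Sd^0.57·e^(0.008·RH+0.085·T) = 0.2611 μm/a
  sum: 1.348 + 0.2611 → r_corr = 1.609 μm/a
copper: f(T) = -0.080·(T−10) [T>10 °C] = -0.2720
  Pd branch = 0.0053·Pd^0.26·e^(0.059·RH+f) = 0.869 μm/a
  Sd branch = 0.01025·Sd^0.27·e^(0.036·RH+0.049·T) = 0.5113 μm/a
  sum: 0.869 + 0.5113 → r_corr = 1.38 μm/a
Ordering by μm/a: zinc (1.61) > copper (1.38)

zinc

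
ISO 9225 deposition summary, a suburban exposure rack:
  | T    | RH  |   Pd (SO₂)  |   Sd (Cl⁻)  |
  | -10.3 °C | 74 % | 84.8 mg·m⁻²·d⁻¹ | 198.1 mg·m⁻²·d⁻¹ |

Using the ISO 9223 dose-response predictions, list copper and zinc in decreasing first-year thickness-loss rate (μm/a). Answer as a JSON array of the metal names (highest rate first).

["zinc", "copper"]

copper: T≤10 °C ⇒ hinge +0.126·(-10.3−10) = -2.5578
  SO₂ term: 0.0053·84.8^0.26·exp(0.059·74-2.5578) = 0.1026
  Sd branch = 0.01025·Sd^0.27·e^(0.036·RH+0.049·T) = 0.3704 μm/a
  r_corr = 0.1026 + 0.3704 = 0.4729 μm/a
zinc: T≤10 °C ⇒ hinge +0.038·(-10.3−10) = -0.7714
  Pd branch = 0.0129·Pd^0.44·e^(0.046·RH+f) = 1.266 μm/a
  Sd branch = 0.0175·Sd^0.57·e^(0.008·RH+0.085·T) = 0.2686 μm/a
  r_corr = 1.266 + 0.2686 = 1.535 μm/a
Ordering by μm/a: zinc (1.53) > copper (0.473)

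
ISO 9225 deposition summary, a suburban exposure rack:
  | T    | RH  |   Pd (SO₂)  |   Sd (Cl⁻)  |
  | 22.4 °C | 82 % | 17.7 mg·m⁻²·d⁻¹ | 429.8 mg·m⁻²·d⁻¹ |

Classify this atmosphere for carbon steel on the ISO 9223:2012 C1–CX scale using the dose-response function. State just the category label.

carbon steel: f(T) = -0.054·(T−10) [T>10 °C] = -0.6696
  Pd branch = 1.77·Pd^0.52·e^(0.02·RH+f) = 20.81 μm/a
  Sd branch = 0.102·Sd^0.62·e^(0.033·RH+0.04·T) = 160.5 μm/a
  sum: 20.81 + 160.5 → r_corr = 181.3 μm/a
181 μm/a falls in (80, 200] for carbon steel → category C5

C5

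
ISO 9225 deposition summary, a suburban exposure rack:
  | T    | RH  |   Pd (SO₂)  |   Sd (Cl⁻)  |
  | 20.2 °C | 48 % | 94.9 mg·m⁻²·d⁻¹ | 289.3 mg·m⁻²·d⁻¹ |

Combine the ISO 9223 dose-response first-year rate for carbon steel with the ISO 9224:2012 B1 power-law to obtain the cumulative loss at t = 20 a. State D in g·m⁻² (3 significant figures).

carbon steel: f(T) = -0.054·(T−10) [T>10 °C] = -0.5508
  sulphur-dioxide contribution → 28.44 μm/a
  chloride contribution → 37.45 μm/a
  total first-year rate 65.89 μm/a
ISO 9224: D(t) = r_corr · t^b with b = 0.523 (carbon steel, B1)
  D(20) = 65.89 × 20^0.523 = 65.89 × 4.791 = 315.7 μm
  Mass loss = 315.7 μm × 7.85 g/cm³ = 2478 g·m⁻²

D(20) = 2.48e+03 g·m⁻²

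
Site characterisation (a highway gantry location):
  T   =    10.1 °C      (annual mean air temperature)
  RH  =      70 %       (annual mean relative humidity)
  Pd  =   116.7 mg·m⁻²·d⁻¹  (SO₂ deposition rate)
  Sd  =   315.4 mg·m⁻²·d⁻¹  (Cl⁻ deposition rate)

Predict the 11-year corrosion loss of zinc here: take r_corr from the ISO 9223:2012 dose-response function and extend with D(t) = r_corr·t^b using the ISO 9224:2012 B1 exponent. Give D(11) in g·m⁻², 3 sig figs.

zinc: temperature factor f = -0.071·(0.1) = -0.0071
  SO₂ term: 0.0129·116.7^0.44·exp(0.046·70-0.0071) = 2.603
  Cl⁻ term: 0.0175·315.4^0.57·exp(0.008·70+0.085·10.1) = 1.921
  sum: 2.603 + 1.921 → r_corr = 4.523 μm/a
Long-term exponent b (ISO 9224 Table 2, B1) = 0.813
  D(11) = 4.523 × 11^0.813 = 4.523 × 7.025 = 31.78 μm
  Mass loss = 31.78 μm × 7.14 g/cm³ = 226.9 g·m⁻²

D(11) = 227 g·m⁻²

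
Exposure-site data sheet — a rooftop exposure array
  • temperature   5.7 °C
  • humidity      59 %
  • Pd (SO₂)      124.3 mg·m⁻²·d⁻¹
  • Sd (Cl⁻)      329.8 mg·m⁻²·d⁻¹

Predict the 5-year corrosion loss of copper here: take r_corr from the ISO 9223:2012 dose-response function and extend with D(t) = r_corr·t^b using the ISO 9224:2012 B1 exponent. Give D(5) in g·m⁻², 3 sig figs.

copper: temperature factor f = +0.126·(-4.3) = -0.5418
  Pd branch = 0.0053·Pd^0.26·e^(0.059·RH+f) = 0.351 μm/a
  Sd branch = 0.01025·Sd^0.27·e^(0.036·RH+0.049·T) = 0.5425 μm/a
  sum: 0.351 + 0.5425 → r_corr = 0.8935 μm/a
Long-term exponent b (ISO 9224 Table 2, B1) = 0.667
  D(5) = 0.8935 × 5^0.667 = 0.8935 × 2.926 = 2.614 μm
  Mass loss = 2.614 μm × 8.96 g/cm³ = 23.42 g·m⁻²

D(5) = 23.4 g·m⁻²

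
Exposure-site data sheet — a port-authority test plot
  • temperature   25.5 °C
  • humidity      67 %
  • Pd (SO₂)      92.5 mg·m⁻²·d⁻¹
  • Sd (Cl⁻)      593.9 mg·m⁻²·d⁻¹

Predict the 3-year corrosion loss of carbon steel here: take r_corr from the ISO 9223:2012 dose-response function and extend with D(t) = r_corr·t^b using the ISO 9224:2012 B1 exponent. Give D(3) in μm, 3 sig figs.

D(3) = 295 μm

carbon steel: T>10 °C ⇒ hinge -0.054·(25.5−10) = -0.8370
  sulphur-dioxide contribution → 30.82 μm/a
  chloride contribution → 135.4 μm/a
  total first-year rate 166.2 μm/a
ISO 9224: D(t) = r_corr · t^b with b = 0.523 (carbon steel, B1)
  D(3) = 166.2 × 3^0.523 = 166.2 × 1.776 = 295.2 μm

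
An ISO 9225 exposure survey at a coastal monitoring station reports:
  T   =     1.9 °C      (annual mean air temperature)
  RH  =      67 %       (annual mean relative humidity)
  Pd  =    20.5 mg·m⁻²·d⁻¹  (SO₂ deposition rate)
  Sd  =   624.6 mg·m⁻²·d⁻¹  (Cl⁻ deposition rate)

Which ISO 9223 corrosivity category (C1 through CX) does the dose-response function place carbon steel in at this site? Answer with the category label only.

C4

carbon steel: f(T) = +0.150·(T−10) [T≤10 °C] = -1.2150
  Pd branch = 1.77·Pd^0.52·e^(0.02·RH+f) = 9.647 μm/a
  Sd branch = 0.102·Sd^0.62·e^(0.033·RH+0.04·T) = 54.34 μm/a
  r_corr = 9.647 + 54.34 = 63.98 μm/a
ISO 9223 Table 2 (carbon steel): 50 < 64 ≤ 80 μm/a ⇒ C4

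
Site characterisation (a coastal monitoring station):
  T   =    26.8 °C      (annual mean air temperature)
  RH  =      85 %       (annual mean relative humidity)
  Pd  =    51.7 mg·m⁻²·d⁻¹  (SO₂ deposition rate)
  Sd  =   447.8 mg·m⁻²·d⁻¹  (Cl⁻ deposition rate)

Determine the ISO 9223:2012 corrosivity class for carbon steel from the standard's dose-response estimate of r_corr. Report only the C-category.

carbon steel: temperature factor f = -0.054·(16.8) = -0.9072
  sulphur-dioxide contribution → 30.43 μm/a
  chloride contribution → 216.8 μm/a
  ⇒ r_corr(carbon steel) = 247.2 μm/a
247 μm/a falls in (200, 700] for carbon steel → category CX

CX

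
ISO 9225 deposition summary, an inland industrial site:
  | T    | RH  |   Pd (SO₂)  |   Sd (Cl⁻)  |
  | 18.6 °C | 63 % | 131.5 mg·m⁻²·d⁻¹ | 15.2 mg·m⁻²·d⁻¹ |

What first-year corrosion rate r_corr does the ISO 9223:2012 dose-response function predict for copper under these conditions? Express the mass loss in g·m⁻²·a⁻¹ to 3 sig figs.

copper: f(T) = -0.080·(T−10) [T>10 °C] = -0.6880
  Pd branch = 0.0053·Pd^0.26·e^(0.059·RH+f) = 0.3896 μm/a
  Cl⁻ term: 0.01025·15.2^0.27·exp(0.036·63+0.049·18.6) = 0.5136
  sum: 0.3896 + 0.5136 → r_corr = 0.9032 μm/a
Convert to mass loss: 0.9032 μm/a × 8.96 g/cm³ = 8.093 g·m⁻²·a⁻¹

r_corr = 8.09 g·m⁻²·a⁻¹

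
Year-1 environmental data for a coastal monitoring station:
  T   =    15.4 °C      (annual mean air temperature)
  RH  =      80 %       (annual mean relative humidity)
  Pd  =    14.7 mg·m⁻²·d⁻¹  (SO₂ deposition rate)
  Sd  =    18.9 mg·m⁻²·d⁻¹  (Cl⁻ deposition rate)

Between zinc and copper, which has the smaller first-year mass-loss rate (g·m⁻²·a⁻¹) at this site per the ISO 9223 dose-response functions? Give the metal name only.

zinc: temperature factor f = -0.071·(5.4) = -0.3834
  sulphur-dioxide contribution → 1.137 μm/a
  chloride contribution → 0.6562 μm/a
  ⇒ r_corr(zinc) = 1.794 μm/a
  mass loss = 1.794 μm/a × 7.14 g/cm³ = 12.81 g·m⁻²·a⁻¹
copper: f(T) = -0.080·(T−10) [T>10 °C] = -0.4320
  sulphur-dioxide contribution → 0.7763 μm/a
  chloride contribution → 0.8587 μm/a
  ⇒ r_corr(copper) = 1.635 μm/a
  mass loss = 1.635 μm/a × 8.96 g/cm³ = 14.65 g·m⁻²·a⁻¹
Ordering by g·m⁻²·a⁻¹: copper (14.6) > zinc (12.8)

zinc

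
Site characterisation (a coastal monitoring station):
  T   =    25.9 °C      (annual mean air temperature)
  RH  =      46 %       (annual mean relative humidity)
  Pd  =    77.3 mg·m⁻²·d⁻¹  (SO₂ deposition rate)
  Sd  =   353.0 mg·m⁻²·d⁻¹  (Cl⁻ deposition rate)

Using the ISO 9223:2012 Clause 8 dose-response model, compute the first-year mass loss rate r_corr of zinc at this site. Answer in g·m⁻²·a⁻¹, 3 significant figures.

r_corr = 47.9 g·m⁻²·a⁻¹

zinc: temperature factor f = -0.071·(15.9) = -1.1289
  Pd branch = 0.0129·Pd^0.44·e^(0.046·RH+f) = 0.2345 μm/a
  Cl⁻ term: 0.0175·353.0^0.57·exp(0.008·46+0.085·25.9) = 6.474
  sum: 0.2345 + 6.474 → r_corr = 6.709 μm/a
Convert to mass loss: 6.709 μm/a × 7.14 g/cm³ = 47.9 g·m⁻²·a⁻¹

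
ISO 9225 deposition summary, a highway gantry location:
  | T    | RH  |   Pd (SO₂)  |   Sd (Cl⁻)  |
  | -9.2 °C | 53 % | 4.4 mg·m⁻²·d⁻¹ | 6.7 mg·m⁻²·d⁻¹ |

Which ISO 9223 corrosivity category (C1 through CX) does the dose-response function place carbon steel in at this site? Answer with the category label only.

carbon steel: T≤10 °C ⇒ hinge +0.150·(-9.2−10) = -2.8800
  Pd branch = 1.77·Pd^0.52·e^(0.02·RH+f) = 0.6197 μm/a
  Sd branch = 0.102·Sd^0.62·e^(0.033·RH+0.04·T) = 1.32 μm/a
  sum: 0.6197 + 1.32 → r_corr = 1.94 μm/a
ISO 9223 Table 2 (carbon steel): 1.3 < 1.94 ≤ 25 μm/a ⇒ C2

C2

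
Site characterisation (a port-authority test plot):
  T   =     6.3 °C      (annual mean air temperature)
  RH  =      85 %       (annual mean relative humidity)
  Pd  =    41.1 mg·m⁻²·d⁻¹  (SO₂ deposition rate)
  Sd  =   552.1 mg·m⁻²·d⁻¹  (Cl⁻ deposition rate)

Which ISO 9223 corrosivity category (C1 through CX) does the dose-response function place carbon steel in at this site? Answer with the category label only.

carbon steel: T≤10 °C ⇒ hinge +0.150·(6.3−10) = -0.5550
  Pd branch = 1.77·Pd^0.52·e^(0.02·RH+f) = 38.41 μm/a
  Sd branch = 0.102·Sd^0.62·e^(0.033·RH+0.04·T) = 108.7 μm/a
  sum: 38.41 + 108.7 → r_corr = 147.1 μm/a
Category bounds: 80…200 μm/a bracket r_corr ⇒ C5

C5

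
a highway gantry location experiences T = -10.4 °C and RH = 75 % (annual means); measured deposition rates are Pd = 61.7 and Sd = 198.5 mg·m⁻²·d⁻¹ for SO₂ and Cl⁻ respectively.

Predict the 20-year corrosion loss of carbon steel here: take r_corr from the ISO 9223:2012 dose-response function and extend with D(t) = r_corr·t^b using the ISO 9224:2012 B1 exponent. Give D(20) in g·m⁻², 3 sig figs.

carbon steel: T≤10 °C ⇒ hinge +0.150·(-10.4−10) = -3.0600
  Pd branch = 1.77·Pd^0.52·e^(0.02·RH+f) = 3.173 μm/a
  Cl⁻ term: 0.102·198.5^0.62·exp(0.033·75+0.04·-10.4) = 21.25
  r_corr = 3.173 + 21.25 = 24.43 μm/a
Power-law: D(20) = r_corr · 20^0.523
  D(20) = 24.43 × 20^0.523 = 24.43 × 4.791 = 117 μm
  Mass loss = 117 μm × 7.85 g/cm³ = 918.7 g·m⁻²

D(20) = 919 g·m⁻²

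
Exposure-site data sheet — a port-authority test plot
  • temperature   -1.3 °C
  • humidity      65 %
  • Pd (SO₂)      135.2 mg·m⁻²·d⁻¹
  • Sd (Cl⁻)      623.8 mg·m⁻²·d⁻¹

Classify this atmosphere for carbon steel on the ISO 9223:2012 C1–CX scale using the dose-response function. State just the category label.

carbon steel: f(T) = +0.150·(T−10) [T≤10 °C] = -1.6950
  Pd branch = 1.77·Pd^0.52·e^(0.02·RH+f) = 15.29 μm/a
  Sd branch = 0.102·Sd^0.62·e^(0.033·RH+0.04·T) = 44.72 μm/a
  r_corr = 15.29 + 44.72 = 60.01 μm/a
60 μm/a falls in (50, 80] for carbon steel → category C4

C4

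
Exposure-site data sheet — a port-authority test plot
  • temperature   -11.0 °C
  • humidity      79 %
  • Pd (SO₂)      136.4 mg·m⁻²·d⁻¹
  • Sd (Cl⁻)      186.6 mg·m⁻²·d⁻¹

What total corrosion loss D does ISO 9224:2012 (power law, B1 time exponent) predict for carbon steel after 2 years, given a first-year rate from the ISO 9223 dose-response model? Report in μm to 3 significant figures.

carbon steel: temperature factor f = +0.150·(-21.0) = -3.1500
  sulphur-dioxide contribution → 4.745 μm/a
  chloride contribution → 22.79 μm/a
  ⇒ r_corr(carbon steel) = 27.53 μm/a
ISO 9224: D(t) = r_corr · t^b with b = 0.523 (carbon steel, B1)
  D(2) = 27.53 × 2^0.523 = 27.53 × 1.437 = 39.56 μm

D(2) = 39.6 μm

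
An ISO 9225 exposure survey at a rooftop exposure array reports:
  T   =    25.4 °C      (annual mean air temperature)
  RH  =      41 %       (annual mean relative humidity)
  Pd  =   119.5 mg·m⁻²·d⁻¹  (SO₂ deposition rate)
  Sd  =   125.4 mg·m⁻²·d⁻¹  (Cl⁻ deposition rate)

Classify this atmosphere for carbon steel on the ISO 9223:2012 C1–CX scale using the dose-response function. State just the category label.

C3

carbon steel: T>10 °C ⇒ hinge -0.054·(25.4−10) = -0.8316
  sulphur-dioxide contribution → 21.05 μm/a
  chloride contribution → 21.8 μm/a
  ⇒ r_corr(carbon steel) = 42.84 μm/a
ISO 9223 Table 2 (carbon steel): 25 < 42.8 ≤ 50 μm/a ⇒ C3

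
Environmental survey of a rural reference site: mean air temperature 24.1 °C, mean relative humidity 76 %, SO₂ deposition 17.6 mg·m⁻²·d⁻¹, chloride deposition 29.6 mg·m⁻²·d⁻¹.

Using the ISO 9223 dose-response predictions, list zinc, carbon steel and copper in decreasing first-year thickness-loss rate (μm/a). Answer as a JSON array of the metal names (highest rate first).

zinc: f(T) = -0.071·(T−10) [T>10 °C] = -1.0011
  Pd branch = 0.0129·Pd^0.44·e^(0.046·RH+f) = 0.5523 μm/a
  Sd branch = 0.0175·Sd^0.57·e^(0.008·RH+0.085·T) = 1.719 μm/a
  sum: 0.5523 + 1.719 → r_corr = 2.272 μm/a
carbon steel: temperature factor f = -0.054·(14.1) = -0.7614
  Pd branch = 1.77·Pd^0.52·e^(0.02·RH+f) = 16.79 μm/a
  Cl⁻ term: 0.102·29.6^0.62·exp(0.033·76+0.04·24.1) = 26.83
  sum: 16.79 + 26.83 → r_corr = 43.62 μm/a
copper: temperature factor f = -0.080·(14.1) = -1.1280
  Pd branch = 0.0053·Pd^0.26·e^(0.059·RH+f) = 0.3203 μm/a
  Cl⁻ term: 0.01025·29.6^0.27·exp(0.036·76+0.049·24.1) = 1.285
  sum: 0.3203 + 1.285 → r_corr = 1.606 μm/a
Ordering by μm/a: carbon steel (43.6) > zinc (2.27) > copper (1.61)

["carbon steel", "zinc", "copper"]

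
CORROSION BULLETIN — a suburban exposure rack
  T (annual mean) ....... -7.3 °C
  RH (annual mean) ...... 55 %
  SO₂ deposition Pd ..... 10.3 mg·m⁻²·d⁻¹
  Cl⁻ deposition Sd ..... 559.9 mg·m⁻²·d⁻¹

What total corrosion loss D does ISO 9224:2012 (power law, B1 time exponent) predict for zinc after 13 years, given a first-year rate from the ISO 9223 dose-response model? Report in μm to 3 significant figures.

D(13) = 6.22 μm

zinc: temperature factor f = +0.038·(-17.3) = -0.6574
  Pd branch = 0.0129·Pd^0.44·e^(0.046·RH+f) = 0.2342 μm/a
  Sd branch = 0.0175·Sd^0.57·e^(0.008·RH+0.085·T) = 0.5384 μm/a
  sum: 0.2342 + 0.5384 → r_corr = 0.7725 μm/a
ISO 9224: D(t) = r_corr · t^b with b = 0.813 (zinc, B1)
  D(13) = 0.7725 × 13^0.813 = 0.7725 × 8.047 = 6.216 μm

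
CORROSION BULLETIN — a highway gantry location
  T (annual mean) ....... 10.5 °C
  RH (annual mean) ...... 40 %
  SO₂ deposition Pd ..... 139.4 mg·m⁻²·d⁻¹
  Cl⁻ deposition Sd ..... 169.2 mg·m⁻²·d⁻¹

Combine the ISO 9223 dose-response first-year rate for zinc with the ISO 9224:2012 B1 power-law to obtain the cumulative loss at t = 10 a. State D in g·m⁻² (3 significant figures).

zinc: f(T) = -0.071·(T−10) [T>10 °C] = -0.0355
  SO₂ term: 0.0129·139.4^0.44·exp(0.046·40-0.0355) = 0.6883
  Sd branch = 0.0175·Sd^0.57·e^(0.008·RH+0.085·T) = 1.096 μm/a
  sum: 0.6883 + 1.096 → r_corr = 1.784 μm/a
ISO 9224: D(t) = r_corr · t^b with b = 0.813 (zinc, B1)
  D(10) = 1.784 × 10^0.813 = 1.784 × 6.501 = 11.6 μm
  Mass loss = 11.6 μm × 7.14 g/cm³ = 82.82 g·m⁻²

D(10) = 82.8 g·m⁻²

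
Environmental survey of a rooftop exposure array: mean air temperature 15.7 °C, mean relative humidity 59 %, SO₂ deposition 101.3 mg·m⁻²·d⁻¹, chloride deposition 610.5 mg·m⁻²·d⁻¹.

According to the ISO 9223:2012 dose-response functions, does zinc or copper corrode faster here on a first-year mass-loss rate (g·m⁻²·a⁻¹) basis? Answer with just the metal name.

zinc

zinc: temperature factor f = -0.071·(5.7) = -0.4047
  sulphur-dioxide contribution → 0.9908 μm/a
  chloride contribution → 4.125 μm/a
  ⇒ r_corr(zinc) = 5.116 μm/a
  mass loss = 5.116 μm/a × 7.14 g/cm³ = 36.53 g·m⁻²·a⁻¹
copper: temperature factor f = -0.080·(5.7) = -0.4560
  sulphur-dioxide contribution → 0.3626 μm/a
  chloride contribution → 1.046 μm/a
  total first-year rate 1.408 μm/a
  mass loss = 1.408 μm/a × 8.96 g/cm³ = 12.62 g·m⁻²·a⁻¹
Ordering by g·m⁻²·a⁻¹: zinc (36.5) > copper (12.6)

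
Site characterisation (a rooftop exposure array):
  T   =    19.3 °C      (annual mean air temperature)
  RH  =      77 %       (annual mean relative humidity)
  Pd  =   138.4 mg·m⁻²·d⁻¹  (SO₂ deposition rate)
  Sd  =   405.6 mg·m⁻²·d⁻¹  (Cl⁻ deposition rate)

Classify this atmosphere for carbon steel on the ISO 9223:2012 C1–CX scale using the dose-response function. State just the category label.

carbon steel: T>10 °C ⇒ hinge -0.054·(19.3−10) = -0.5022
  Pd branch = 1.77·Pd^0.52·e^(0.02·RH+f) = 64.87 μm/a
  Sd branch = 0.102·Sd^0.62·e^(0.033·RH+0.04·T) = 116 μm/a
  sum: 64.87 + 116 → r_corr = 180.9 μm/a
Category bounds: 80…200 μm/a bracket r_corr ⇒ C5

C5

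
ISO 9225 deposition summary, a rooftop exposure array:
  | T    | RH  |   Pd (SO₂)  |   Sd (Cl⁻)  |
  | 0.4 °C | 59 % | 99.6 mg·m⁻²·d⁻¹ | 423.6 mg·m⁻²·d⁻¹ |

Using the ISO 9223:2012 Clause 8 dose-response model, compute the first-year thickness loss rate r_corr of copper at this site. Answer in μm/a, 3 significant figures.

copper: temperature factor f = +0.126·(-9.6) = -1.2096
  SO₂ term: 0.0053·99.6^0.26·exp(0.059·59-1.2096) = 0.1699
  Sd branch = 0.01025·Sd^0.27·e^(0.036·RH+0.049·T) = 0.4477 μm/a
  sum: 0.1699 + 0.4477 → r_corr = 0.6176 μm/a

r_corr = 0.618 μm/a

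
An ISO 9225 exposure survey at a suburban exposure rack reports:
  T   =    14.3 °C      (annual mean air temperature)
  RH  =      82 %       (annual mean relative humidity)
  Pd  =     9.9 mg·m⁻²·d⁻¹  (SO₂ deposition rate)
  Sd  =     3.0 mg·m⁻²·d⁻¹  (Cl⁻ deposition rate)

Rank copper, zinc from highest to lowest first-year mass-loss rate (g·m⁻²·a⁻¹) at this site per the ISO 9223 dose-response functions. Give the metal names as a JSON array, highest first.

copper: f(T) = -0.080·(T−10) [T>10 °C] = -0.3440
  SO₂ term: 0.0053·9.9^0.26·exp(0.059·82-0.3440) = 0.8607
  Sd branch = 0.01025·Sd^0.27·e^(0.036·RH+0.049·T) = 0.532 μm/a
  r_corr = 0.8607 + 0.532 = 1.393 μm/a
  mass loss = 1.393 μm/a × 8.96 g/cm³ = 12.48 g·m⁻²·a⁻¹
zinc: f(T) = -0.071·(T−10) [T>10 °C] = -0.3053
  SO₂ term: 0.0129·9.9^0.44·exp(0.046·82-0.3053) = 1.133
  Sd branch = 0.0175·Sd^0.57·e^(0.008·RH+0.085·T) = 0.2127 μm/a
  sum: 1.133 + 0.2127 → r_corr = 1.346 μm/a
  mass loss = 1.346 μm/a × 7.14 g/cm³ = 9.608 g·m⁻²·a⁻¹
Ordering by g·m⁻²·a⁻¹: copper (12.5) > zinc (9.61)

["copper", "zinc"]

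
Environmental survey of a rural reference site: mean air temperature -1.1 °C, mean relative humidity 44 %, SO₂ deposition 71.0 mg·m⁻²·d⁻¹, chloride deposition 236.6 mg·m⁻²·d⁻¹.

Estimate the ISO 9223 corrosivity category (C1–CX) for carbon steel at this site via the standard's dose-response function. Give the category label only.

C2

carbon steel: temperature factor f = +0.150·(-11.1) = -1.6650
  sulphur-dioxide contribution → 7.408 μm/a
  chloride contribution → 12.36 μm/a
  total first-year rate 19.77 μm/a
Category bounds: 1.3…25 μm/a bracket r_corr ⇒ C2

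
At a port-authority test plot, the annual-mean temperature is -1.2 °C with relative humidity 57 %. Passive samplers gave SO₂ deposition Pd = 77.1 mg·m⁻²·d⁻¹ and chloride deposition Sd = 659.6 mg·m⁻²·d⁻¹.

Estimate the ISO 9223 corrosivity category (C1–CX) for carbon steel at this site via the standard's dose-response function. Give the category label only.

carbon steel: T≤10 °C ⇒ hinge +0.150·(-1.2−10) = -1.6800
  Pd branch = 1.77·Pd^0.52·e^(0.02·RH+f) = 9.879 μm/a
  Cl⁻ term: 0.102·659.6^0.62·exp(0.033·57+0.04·-1.2) = 35.7
  sum: 9.879 + 35.7 → r_corr = 45.57 μm/a
Category bounds: 25…50 μm/a bracket r_corr ⇒ C3

C3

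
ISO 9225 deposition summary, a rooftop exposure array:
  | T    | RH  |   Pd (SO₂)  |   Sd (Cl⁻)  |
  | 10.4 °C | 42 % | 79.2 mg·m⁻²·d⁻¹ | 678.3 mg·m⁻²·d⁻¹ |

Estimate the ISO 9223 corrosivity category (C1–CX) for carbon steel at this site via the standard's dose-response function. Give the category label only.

carbon steel: temperature factor f = -0.054·(0.4) = -0.0216
  Pd branch = 1.77·Pd^0.52·e^(0.02·RH+f) = 38.97 μm/a
  Sd branch = 0.102·Sd^0.62·e^(0.033·RH+0.04·T) = 35.21 μm/a
  r_corr = 38.97 + 35.21 = 74.18 μm/a
ISO 9223 Table 2 (carbon steel): 50 < 74.2 ≤ 80 μm/a ⇒ C4

C4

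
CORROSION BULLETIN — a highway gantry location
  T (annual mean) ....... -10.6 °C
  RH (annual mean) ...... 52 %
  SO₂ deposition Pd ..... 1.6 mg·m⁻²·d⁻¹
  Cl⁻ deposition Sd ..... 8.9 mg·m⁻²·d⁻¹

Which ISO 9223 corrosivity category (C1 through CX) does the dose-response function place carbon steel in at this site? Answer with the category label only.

carbon steel: temperature factor f = +0.150·(-20.6) = -3.0900
  SO₂ term: 1.77·1.6^0.52·exp(0.02·52-3.0900) = 0.2909
  Sd branch = 0.102·Sd^0.62·e^(0.033·RH+0.04·T) = 1.44 μm/a
  r_corr = 0.2909 + 1.44 = 1.731 μm/a
Category bounds: 1.3…25 μm/a bracket r_corr ⇒ C2

C2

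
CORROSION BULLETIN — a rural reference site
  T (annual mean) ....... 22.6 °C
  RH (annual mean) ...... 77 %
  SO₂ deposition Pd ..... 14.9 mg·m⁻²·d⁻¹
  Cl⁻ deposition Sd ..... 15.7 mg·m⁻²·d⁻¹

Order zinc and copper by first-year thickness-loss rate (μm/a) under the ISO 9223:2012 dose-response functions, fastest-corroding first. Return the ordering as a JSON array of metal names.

["zinc", "copper"]

zinc: f(T) = -0.071·(T−10) [T>10 °C] = -0.8946
  Pd branch = 0.0129·Pd^0.44·e^(0.046·RH+f) = 0.5978 μm/a
  Cl⁻ term: 0.0175·15.7^0.57·exp(0.008·77+0.085·22.6) = 1.063
  r_corr = 0.5978 + 1.063 = 1.661 μm/a
copper: temperature factor f = -0.080·(12.6) = -1.0080
  SO₂ term: 0.0053·14.9^0.26·exp(0.059·77-1.0080) = 0.3669
  Sd branch = 0.01025·Sd^0.27·e^(0.036·RH+0.049·T) = 1.043 μm/a
  sum: 0.3669 + 1.043 → r_corr = 1.41 μm/a
Ordering by μm/a: zinc (1.66) > copper (1.41)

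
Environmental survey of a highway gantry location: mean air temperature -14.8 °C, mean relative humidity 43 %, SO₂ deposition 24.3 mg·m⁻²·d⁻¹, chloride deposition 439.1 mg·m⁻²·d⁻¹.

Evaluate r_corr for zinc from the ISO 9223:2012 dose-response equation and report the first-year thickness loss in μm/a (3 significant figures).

r_corr = 0.373 μm/a

zinc: temperature factor f = +0.038·(-24.8) = -0.9424
  Pd branch = 0.0129·Pd^0.44·e^(0.046·RH+f) = 0.1479 μm/a
  Sd branch = 0.0175·Sd^0.57·e^(0.008·RH+0.085·T) = 0.2251 μm/a
  sum: 0.1479 + 0.2251 → r_corr = 0.373 μm/a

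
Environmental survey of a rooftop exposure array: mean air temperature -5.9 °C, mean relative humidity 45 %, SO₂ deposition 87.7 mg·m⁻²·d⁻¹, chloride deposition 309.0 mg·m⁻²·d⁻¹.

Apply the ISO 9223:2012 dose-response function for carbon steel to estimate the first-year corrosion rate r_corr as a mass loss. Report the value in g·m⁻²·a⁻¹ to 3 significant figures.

carbon steel: T≤10 °C ⇒ hinge +0.150·(-5.9−10) = -2.3850
  sulphur-dioxide contribution → 4.106 μm/a
  chloride contribution → 12.44 μm/a
  ⇒ r_corr(carbon steel) = 16.55 μm/a
Convert to mass loss: 16.55 μm/a × 7.85 g/cm³ = 129.9 g·m⁻²·a⁻¹

r_corr = 130 g·m⁻²·a⁻¹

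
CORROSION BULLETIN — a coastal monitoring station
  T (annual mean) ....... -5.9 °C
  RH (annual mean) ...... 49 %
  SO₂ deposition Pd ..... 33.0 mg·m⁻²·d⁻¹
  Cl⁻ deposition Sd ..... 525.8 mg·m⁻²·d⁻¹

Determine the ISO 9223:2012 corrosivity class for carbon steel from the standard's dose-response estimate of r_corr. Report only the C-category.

carbon steel: f(T) = +0.150·(T−10) [T≤10 °C] = -2.3850
  SO₂ term: 1.77·33.0^0.52·exp(0.02·49-2.3850) = 2.676
  Sd branch = 0.102·Sd^0.62·e^(0.033·RH+0.04·T) = 19.74 μm/a
  r_corr = 2.676 + 19.74 = 22.41 μm/a
Category bounds: 1.3…25 μm/a bracket r_corr ⇒ C2

C2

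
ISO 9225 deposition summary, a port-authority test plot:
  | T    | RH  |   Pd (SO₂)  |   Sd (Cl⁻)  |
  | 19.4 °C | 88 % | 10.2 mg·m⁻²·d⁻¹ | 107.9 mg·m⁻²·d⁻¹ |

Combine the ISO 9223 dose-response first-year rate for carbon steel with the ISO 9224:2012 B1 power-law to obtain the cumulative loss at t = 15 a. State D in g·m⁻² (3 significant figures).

carbon steel: T>10 °C ⇒ hinge -0.054·(19.4−10) = -0.5076
  SO₂ term: 1.77·10.2^0.52·exp(0.02·88-0.5076) = 20.72
  Sd branch = 0.102·Sd^0.62·e^(0.033·RH+0.04·T) = 73.67 μm/a
  r_corr = 20.72 + 73.67 = 94.39 μm/a
Power-law: D(15) = r_corr · 15^0.523
  D(15) = 94.39 × 15^0.523 = 94.39 × 4.122 = 389 μm
  Mass loss = 389 μm × 7.85 g/cm³ = 3054 g·m⁻²

D(15) = 3.05e+03 g·m⁻²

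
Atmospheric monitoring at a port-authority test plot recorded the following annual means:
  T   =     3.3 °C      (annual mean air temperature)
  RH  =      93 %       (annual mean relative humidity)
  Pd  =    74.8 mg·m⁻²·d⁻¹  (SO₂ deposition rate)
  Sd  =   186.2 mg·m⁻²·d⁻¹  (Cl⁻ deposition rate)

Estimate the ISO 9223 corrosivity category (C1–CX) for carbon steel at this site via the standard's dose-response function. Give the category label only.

carbon steel: f(T) = +0.150·(T−10) [T≤10 °C] = -1.0050
  Pd branch = 1.77·Pd^0.52·e^(0.02·RH+f) = 39.24 μm/a
  Cl⁻ term: 0.102·186.2^0.62·exp(0.033·93+0.04·3.3) = 64
  r_corr = 39.24 + 64 = 103.2 μm/a
Category bounds: 80…200 μm/a bracket r_corr ⇒ C5

C5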